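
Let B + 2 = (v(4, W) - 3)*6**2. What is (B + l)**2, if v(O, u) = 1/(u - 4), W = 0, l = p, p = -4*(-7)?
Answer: 8281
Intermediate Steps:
p = 28
l = 28
v(O, u) = 1/(-4 + u)
B = -119 (B = -2 + (1/(-4 + 0) - 3)*6**2 = -2 + (1/(-4) - 3)*36 = -2 + (-1/4 - 3)*36 = -2 - 13/4*36 = -2 - 117 = -119)
(B + l)**2 = (-119 + 28)**2 = (-91)**2 = 8281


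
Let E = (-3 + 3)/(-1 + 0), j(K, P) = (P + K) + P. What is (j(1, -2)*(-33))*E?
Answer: 0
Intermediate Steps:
j(K, P) = K + 2*P (j(K, P) = (K + P) + P = K + 2*P)
E = 0 (E = 0/(-1) = 0*(-1) = 0)
(j(1, -2)*(-33))*E = ((1 + 2*(-2))*(-33))*0 = ((1 - 4)*(-33))*0 = -3*(-33)*0 = 99*0 = 0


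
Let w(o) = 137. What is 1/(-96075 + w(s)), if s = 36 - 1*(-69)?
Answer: -1/95938 ≈ -1.0423e-5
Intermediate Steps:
s = 105 (s = 36 + 69 = 105)
1/(-96075 + w(s)) = 1/(-96075 + 137) = 1/(-95938) = -1/95938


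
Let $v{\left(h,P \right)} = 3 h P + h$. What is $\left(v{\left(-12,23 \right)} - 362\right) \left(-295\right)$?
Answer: $354590$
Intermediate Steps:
$v{\left(h,P \right)} = h + 3 P h$ ($v{\left(h,P \right)} = 3 P h + h = h + 3 P h$)
$\left(v{\left(-12,23 \right)} - 362\right) \left(-295\right) = \left(- 12 \left(1 + 3 \cdot 23\right) - 362\right) \left(-295\right) = \left(- 12 \left(1 + 69\right) - 362\right) \left(-295\right) = \left(\left(-12\right) 70 - 362\right) \left(-295\right) = \left(-840 - 362\right) \left(-295\right) = \left(-1202\right) \left(-295\right) = 354590$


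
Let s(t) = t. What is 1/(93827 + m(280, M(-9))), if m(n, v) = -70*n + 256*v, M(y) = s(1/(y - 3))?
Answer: 3/222617 ≈ 1.3476e-5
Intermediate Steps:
M(y) = 1/(-3 + y) (M(y) = 1/(y - 3) = 1/(-3 + y))
1/(93827 + m(280, M(-9))) = 1/(93827 + (-70*280 + 256/(-3 - 9))) = 1/(93827 + (-19600 + 256/(-12))) = 1/(93827 + (-19600 + 256*(-1/12))) = 1/(93827 + (-19600 - 64/3)) = 1/(93827 - 58864/3) = 1/(222617/3) = 3/222617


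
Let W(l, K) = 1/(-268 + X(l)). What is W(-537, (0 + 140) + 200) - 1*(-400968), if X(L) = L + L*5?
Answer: 1399378319/3490 ≈ 4.0097e+5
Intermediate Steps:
X(L) = 6*L (X(L) = L + 5*L = 6*L)
W(l, K) = 1/(-268 + 6*l)
W(-537, (0 + 140) + 200) - 1*(-400968) = 1/(2*(-134 + 3*(-537))) - 1*(-400968) = 1/(2*(-134 - 1611)) + 400968 = (½)/(-1745) + 400968 = (½)*(-1/1745) + 400968 = -1/3490 + 400968 = 1399378319/3490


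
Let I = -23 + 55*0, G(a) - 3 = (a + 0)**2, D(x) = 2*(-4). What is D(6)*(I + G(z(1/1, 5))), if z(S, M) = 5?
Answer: -40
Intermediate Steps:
D(x) = -8
G(a) = 3 + a**2 (G(a) = 3 + (a + 0)**2 = 3 + a**2)
I = -23 (I = -23 + 0 = -23)
D(6)*(I + G(z(1/1, 5))) = -8*(-23 + (3 + 5**2)) = -8*(-23 + (3 + 25)) = -8*(-23 + 28) = -8*5 = -40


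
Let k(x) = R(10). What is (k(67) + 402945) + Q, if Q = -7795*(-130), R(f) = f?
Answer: 1416305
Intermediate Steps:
Q = 1013350
k(x) = 10
(k(67) + 402945) + Q = (10 + 402945) + 1013350 = 402955 + 1013350 = 1416305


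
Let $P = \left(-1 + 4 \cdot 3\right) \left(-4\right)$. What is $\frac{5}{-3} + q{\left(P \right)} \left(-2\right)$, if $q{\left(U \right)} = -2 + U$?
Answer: $\frac{271}{3} \approx 90.333$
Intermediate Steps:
$P = -44$ ($P = \left(-1 + 12\right) \left(-4\right) = 11 \left(-4\right) = -44$)
$\frac{5}{-3} + q{\left(P \right)} \left(-2\right) = \frac{5}{-3} + \left(-2 - 44\right) \left(-2\right) = 5 \left(- \frac{1}{3}\right) - -92 = - \frac{5}{3} + 92 = \frac{271}{3}$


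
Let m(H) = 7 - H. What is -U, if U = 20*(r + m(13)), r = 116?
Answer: -2200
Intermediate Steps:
U = 2200 (U = 20*(116 + (7 - 1*13)) = 20*(116 + (7 - 13)) = 20*(116 - 6) = 20*110 = 2200)
-U = -1*2200 = -2200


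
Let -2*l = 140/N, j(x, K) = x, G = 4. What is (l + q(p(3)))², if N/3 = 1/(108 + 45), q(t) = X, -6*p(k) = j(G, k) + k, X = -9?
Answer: 12809241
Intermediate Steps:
p(k) = -⅔ - k/6 (p(k) = -(4 + k)/6 = -⅔ - k/6)
q(t) = -9
N = 1/51 (N = 3/(108 + 45) = 3/153 = 3*(1/153) = 1/51 ≈ 0.019608)
l = -3570 (l = -70/1/51 = -70*51 = -½*7140 = -3570)
(l + q(p(3)))² = (-3570 - 9)² = (-3579)² = 12809241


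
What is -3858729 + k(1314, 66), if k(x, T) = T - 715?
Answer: -3859378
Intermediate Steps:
k(x, T) = -715 + T
-3858729 + k(1314, 66) = -3858729 + (-715 + 66) = -3858729 - 649 = -3859378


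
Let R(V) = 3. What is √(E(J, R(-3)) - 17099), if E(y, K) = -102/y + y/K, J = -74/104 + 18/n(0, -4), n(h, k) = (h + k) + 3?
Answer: I*√98493044303199/75894 ≈ 130.77*I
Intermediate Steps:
n(h, k) = 3 + h + k
J = -973/52 (J = -74/104 + 18/(3 + 0 - 4) = -74*1/104 + 18/(-1) = -37/52 + 18*(-1) = -37/52 - 18 = -973/52 ≈ -18.712)
√(E(J, R(-3)) - 17099) = √((-102/(-973/52) - 973/52/3) - 17099) = √((-102*(-52/973) - 973/52*⅓) - 17099) = √((5304/973 - 973/156) - 17099) = √(-119305/151788 - 17099) = √(-2595542317/151788) = I*√98493044303199/75894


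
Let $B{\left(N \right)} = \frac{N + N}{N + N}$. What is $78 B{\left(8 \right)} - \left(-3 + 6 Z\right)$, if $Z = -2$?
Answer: $93$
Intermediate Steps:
$B{\left(N \right)} = 1$ ($B{\left(N \right)} = \frac{2 N}{2 N} = 2 N \frac{1}{2 N} = 1$)
$78 B{\left(8 \right)} - \left(-3 + 6 Z\right) = 78 \cdot 1 + \left(3 - -12\right) = 78 + \left(3 + 12\right) = 78 + 15 = 93$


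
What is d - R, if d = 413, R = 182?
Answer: 231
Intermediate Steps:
d - R = 413 - 1*182 = 413 - 182 = 231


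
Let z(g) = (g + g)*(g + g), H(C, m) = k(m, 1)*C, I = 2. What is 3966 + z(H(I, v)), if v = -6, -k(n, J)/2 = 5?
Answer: 5566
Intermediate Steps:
k(n, J) = -10 (k(n, J) = -2*5 = -10)
H(C, m) = -10*C
z(g) = 4*g**2 (z(g) = (2*g)*(2*g) = 4*g**2)
3966 + z(H(I, v)) = 3966 + 4*(-10*2)**2 = 3966 + 4*(-20)**2 = 3966 + 4*400 = 3966 + 1600 = 5566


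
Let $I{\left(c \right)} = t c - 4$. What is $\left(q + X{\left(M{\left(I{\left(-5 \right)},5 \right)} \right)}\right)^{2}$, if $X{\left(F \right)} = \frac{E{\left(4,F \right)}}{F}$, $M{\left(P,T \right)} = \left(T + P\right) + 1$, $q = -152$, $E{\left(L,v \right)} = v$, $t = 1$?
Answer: $22801$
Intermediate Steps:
$I{\left(c \right)} = -4 + c$ ($I{\left(c \right)} = 1 c - 4 = c - 4 = -4 + c$)
$M{\left(P,T \right)} = 1 + P + T$ ($M{\left(P,T \right)} = \left(P + T\right) + 1 = 1 + P + T$)
$X{\left(F \right)} = 1$ ($X{\left(F \right)} = \frac{F}{F} = 1$)
$\left(q + X{\left(M{\left(I{\left(-5 \right)},5 \right)} \right)}\right)^{2} = \left(-152 + 1\right)^{2} = \left(-151\right)^{2} = 22801$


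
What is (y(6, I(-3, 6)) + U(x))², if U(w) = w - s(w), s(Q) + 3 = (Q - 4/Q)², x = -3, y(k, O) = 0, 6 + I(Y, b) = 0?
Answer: 625/81 ≈ 7.7160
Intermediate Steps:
I(Y, b) = -6 (I(Y, b) = -6 + 0 = -6)
s(Q) = -3 + (Q - 4/Q)²
U(w) = 11 + w - w² - 16/w² (U(w) = w - (-11 + w² + 16/w²) = w + (11 - w² - 16/w²) = 11 + w - w² - 16/w²)
(y(6, I(-3, 6)) + U(x))² = (0 + (11 - 3 - 1*(-3)² - 16/(-3)²))² = (0 + (11 - 3 - 1*9 - 16*⅑))² = (0 + (11 - 3 - 9 - 16/9))² = (0 - 25/9)² = (-25/9)² = 625/81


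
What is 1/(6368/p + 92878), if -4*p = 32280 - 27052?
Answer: 1307/121385178 ≈ 1.0767e-5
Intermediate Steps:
p = -1307 (p = -(32280 - 27052)/4 = -1/4*5228 = -1307)
1/(6368/p + 92878) = 1/(6368/(-1307) + 92878) = 1/(6368*(-1/1307) + 92878) = 1/(-6368/1307 + 92878) = 1/(121385178/1307) = 1307/121385178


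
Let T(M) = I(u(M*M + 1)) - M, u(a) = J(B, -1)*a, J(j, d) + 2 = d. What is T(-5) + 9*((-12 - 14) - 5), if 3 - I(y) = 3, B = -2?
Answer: -274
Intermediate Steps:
J(j, d) = -2 + d
u(a) = -3*a (u(a) = (-2 - 1)*a = -3*a)
I(y) = 0 (I(y) = 3 - 1*3 = 3 - 3 = 0)
T(M) = -M (T(M) = 0 - M = -M)
T(-5) + 9*((-12 - 14) - 5) = -1*(-5) + 9*((-12 - 14) - 5) = 5 + 9*(-26 - 5) = 5 + 9*(-31) = 5 - 279 = -274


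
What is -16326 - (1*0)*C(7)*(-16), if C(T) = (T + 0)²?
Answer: -16326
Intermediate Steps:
C(T) = T²
-16326 - (1*0)*C(7)*(-16) = -16326 - (1*0)*7²*(-16) = -16326 - 0*49*(-16) = -16326 - 0*(-16) = -16326 - 1*0 = -16326 + 0 = -16326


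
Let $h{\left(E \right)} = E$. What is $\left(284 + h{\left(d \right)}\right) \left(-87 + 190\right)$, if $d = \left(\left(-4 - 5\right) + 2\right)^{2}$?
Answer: $34299$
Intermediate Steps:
$d = 49$ ($d = \left(-9 + 2\right)^{2} = \left(-7\right)^{2} = 49$)
$\left(284 + h{\left(d \right)}\right) \left(-87 + 190\right) = \left(284 + 49\right) \left(-87 + 190\right) = 333 \cdot 103 = 34299$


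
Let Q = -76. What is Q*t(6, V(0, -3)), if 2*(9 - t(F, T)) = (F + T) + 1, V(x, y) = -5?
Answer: -608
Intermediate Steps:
t(F, T) = 17/2 - F/2 - T/2 (t(F, T) = 9 - ((F + T) + 1)/2 = 9 - (1 + F + T)/2 = 9 + (-½ - F/2 - T/2) = 17/2 - F/2 - T/2)
Q*t(6, V(0, -3)) = -76*(17/2 - ½*6 - ½*(-5)) = -76*(17/2 - 3 + 5/2) = -76*8 = -608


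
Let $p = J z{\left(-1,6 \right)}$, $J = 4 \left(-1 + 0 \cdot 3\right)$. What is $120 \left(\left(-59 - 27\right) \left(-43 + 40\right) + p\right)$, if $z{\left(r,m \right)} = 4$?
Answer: $29040$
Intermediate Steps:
$J = -4$ ($J = 4 \left(-1 + 0\right) = 4 \left(-1\right) = -4$)
$p = -16$ ($p = \left(-4\right) 4 = -16$)
$120 \left(\left(-59 - 27\right) \left(-43 + 40\right) + p\right) = 120 \left(\left(-59 - 27\right) \left(-43 + 40\right) - 16\right) = 120 \left(\left(-86\right) \left(-3\right) - 16\right) = 120 \left(258 - 16\right) = 120 \cdot 242 = 29040$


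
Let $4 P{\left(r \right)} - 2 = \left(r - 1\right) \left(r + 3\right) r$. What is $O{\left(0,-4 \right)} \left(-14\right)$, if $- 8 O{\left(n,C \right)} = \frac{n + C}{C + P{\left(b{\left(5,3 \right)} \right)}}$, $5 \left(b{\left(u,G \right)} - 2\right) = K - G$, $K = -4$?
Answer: $\frac{1750}{929} \approx 1.8837$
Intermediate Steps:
$b{\left(u,G \right)} = \frac{6}{5} - \frac{G}{5}$ ($b{\left(u,G \right)} = 2 + \frac{-4 - G}{5} = 2 - \left(\frac{4}{5} + \frac{G}{5}\right) = \frac{6}{5} - \frac{G}{5}$)
$P{\left(r \right)} = \frac{1}{2} + \frac{r \left(-1 + r\right) \left(3 + r\right)}{4}$ ($P{\left(r \right)} = \frac{1}{2} + \frac{\left(r - 1\right) \left(r + 3\right) r}{4} = \frac{1}{2} + \frac{\left(-1 + r\right) \left(3 + r\right) r}{4} = \frac{1}{2} + \frac{r \left(-1 + r\right) \left(3 + r\right)}{4}$)
$O{\left(n,C \right)} = - \frac{C + n}{8 \left(\frac{71}{250} + C\right)}$ ($O{\left(n,C \right)} = - \frac{\left(n + C\right) \frac{1}{C + \left(\frac{1}{2} + \frac{\left(\frac{6}{5} - \frac{3}{5}\right)^{2}}{2} - \frac{3 \left(\frac{6}{5} - \frac{3}{5}\right)}{4} + \frac{\left(\frac{6}{5} - \frac{3}{5}\right)^{3}}{4}\right)}}{8} = - \frac{\left(C + n\right) \frac{1}{C + \left(\frac{1}{2} + \frac{\left(\frac{6}{5} - \frac{3}{5}\right)^{2}}{2} - \frac{3 \left(\frac{6}{5} - \frac{3}{5}\right)}{4} + \frac{\left(\frac{6}{5} - \frac{3}{5}\right)^{3}}{4}\right)}}{8} = - \frac{\left(C + n\right) \frac{1}{C + \left(\frac{1}{2} + \frac{\left(\frac{3}{5}\right)^{2}}{2} - \frac{9}{20} + \frac{\left(\frac{3}{5}\right)^{3}}{4}\right)}}{8} = - \frac{\left(C + n\right) \frac{1}{C + \left(\frac{1}{2} + \frac{1}{2} \cdot \frac{9}{25} - \frac{9}{20} + \frac{1}{4} \cdot \frac{27}{125}\right)}}{8} = - \frac{\left(C + n\right) \frac{1}{C + \left(\frac{1}{2} + \frac{9}{50} - \frac{9}{20} + \frac{27}{500}\right)}}{8} = - \frac{\left(C + n\right) \frac{1}{C + \frac{71}{250}}}{8} = - \frac{\left(C + n\right) \frac{1}{\frac{71}{250} + C}}{8} = - \frac{\frac{1}{\frac{71}{250} + C} \left(C + n\right)}{8} = - \frac{C + n}{8 \left(\frac{71}{250} + C\right)}$)
$O{\left(0,-4 \right)} \left(-14\right) = \frac{125 \left(\left(-1\right) \left(-4\right) - 0\right)}{4 \left(71 + 250 \left(-4\right)\right)} \left(-14\right) = \frac{125 \left(4 + 0\right)}{4 \left(71 - 1000\right)} \left(-14\right) = \frac{125}{4} \frac{1}{-929} \cdot 4 \left(-14\right) = \frac{125}{4} \left(- \frac{1}{929}\right) 4 \left(-14\right) = \left(- \frac{125}{929}\right) \left(-14\right) = \frac{1750}{929}$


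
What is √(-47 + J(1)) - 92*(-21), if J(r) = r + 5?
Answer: 1932 + I*√41 ≈ 1932.0 + 6.4031*I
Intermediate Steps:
J(r) = 5 + r
√(-47 + J(1)) - 92*(-21) = √(-47 + (5 + 1)) - 92*(-21) = √(-47 + 6) + 1932 = √(-41) + 1932 = I*√41 + 1932 = 1932 + I*√41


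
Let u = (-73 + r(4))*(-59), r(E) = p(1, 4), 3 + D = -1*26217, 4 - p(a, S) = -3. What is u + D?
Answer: -22326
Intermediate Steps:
p(a, S) = 7 (p(a, S) = 4 - 1*(-3) = 4 + 3 = 7)
D = -26220 (D = -3 - 1*26217 = -3 - 26217 = -26220)
r(E) = 7
u = 3894 (u = (-73 + 7)*(-59) = -66*(-59) = 3894)
u + D = 3894 - 26220 = -22326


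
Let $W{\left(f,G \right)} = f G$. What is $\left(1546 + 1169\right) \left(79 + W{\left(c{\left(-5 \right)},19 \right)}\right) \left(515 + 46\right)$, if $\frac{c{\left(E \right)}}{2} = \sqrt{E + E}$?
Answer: $120326085 + 57878370 i \sqrt{10} \approx 1.2033 \cdot 10^{8} + 1.8303 \cdot 10^{8} i$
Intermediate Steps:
$c{\left(E \right)} = 2 \sqrt{2} \sqrt{E}$ ($c{\left(E \right)} = 2 \sqrt{E + E} = 2 \sqrt{2 E} = 2 \sqrt{2} \sqrt{E}$)
$W{\left(f,G \right)} = G f$
$\left(1546 + 1169\right) \left(79 + W{\left(c{\left(-5 \right)},19 \right)}\right) \left(515 + 46\right) = \left(1546 + 1169\right) \left(79 + 19 \cdot 2 \sqrt{2} \sqrt{-5}\right) \left(515 + 46\right) = 2715 \left(79 + 19 \cdot 2 \sqrt{2} i \sqrt{5}\right) 561 = 2715 \left(79 + 19 \cdot 2 i \sqrt{10}\right) 561 = 2715 \left(79 + 38 i \sqrt{10}\right) 561 = 2715 \left(44319 + 21318 i \sqrt{10}\right) = 120326085 + 57878370 i \sqrt{10}$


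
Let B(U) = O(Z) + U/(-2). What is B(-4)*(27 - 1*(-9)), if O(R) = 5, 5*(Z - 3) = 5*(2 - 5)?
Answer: 252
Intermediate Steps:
Z = 0 (Z = 3 + (5*(2 - 5))/5 = 3 + (5*(-3))/5 = 3 + (⅕)*(-15) = 3 - 3 = 0)
B(U) = 5 - U/2 (B(U) = 5 + U/(-2) = 5 + U*(-½) = 5 - U/2)
B(-4)*(27 - 1*(-9)) = (5 - ½*(-4))*(27 - 1*(-9)) = (5 + 2)*(27 + 9) = 7*36 = 252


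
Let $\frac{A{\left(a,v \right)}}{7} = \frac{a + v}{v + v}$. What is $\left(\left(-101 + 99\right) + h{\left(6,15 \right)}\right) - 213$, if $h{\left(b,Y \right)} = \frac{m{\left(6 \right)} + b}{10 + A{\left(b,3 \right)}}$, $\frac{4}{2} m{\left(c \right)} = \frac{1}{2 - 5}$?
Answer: $- \frac{26410}{123} \approx -214.72$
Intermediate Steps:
$A{\left(a,v \right)} = \frac{7 \left(a + v\right)}{2 v}$ ($A{\left(a,v \right)} = 7 \frac{a + v}{v + v} = 7 \frac{a + v}{2 v} = \frac{7 \left(a + v\right)}{2 v}$)
$m{\left(c \right)} = - \frac{1}{6}$ ($m{\left(c \right)} = \frac{1}{2 \left(2 - 5\right)} = \frac{1}{2 \left(-3\right)} = \frac{1}{2} \left(- \frac{1}{3}\right) = - \frac{1}{6}$)
$h{\left(b,Y \right)} = \frac{- \frac{1}{6} + b}{\frac{27}{2} + \frac{7 b}{6}}$ ($h{\left(b,Y \right)} = \frac{- \frac{1}{6} + b}{10 + \frac{7 \left(b + 3\right)}{2 \cdot 3}} = \frac{- \frac{1}{6} + b}{10 + \frac{7}{2} \cdot \frac{1}{3} \left(3 + b\right)} = \frac{- \frac{1}{6} + b}{10 + \left(\frac{7}{2} + \frac{7 b}{6}\right)} = \frac{- \frac{1}{6} + b}{\frac{27}{2} + \frac{7 b}{6}}$)
$\left(\left(-101 + 99\right) + h{\left(6,15 \right)}\right) - 213 = \left(\left(-101 + 99\right) + \frac{-1 + 6 \cdot 6}{81 + 7 \cdot 6}\right) - 213 = \left(-2 + \frac{-1 + 36}{81 + 42}\right) - 213 = \left(-2 + \frac{1}{123} \cdot 35\right) - 213 = \left(-2 + \frac{35}{123}\right) - 213 = - \frac{211}{123} - 213 = - \frac{26410}{123}$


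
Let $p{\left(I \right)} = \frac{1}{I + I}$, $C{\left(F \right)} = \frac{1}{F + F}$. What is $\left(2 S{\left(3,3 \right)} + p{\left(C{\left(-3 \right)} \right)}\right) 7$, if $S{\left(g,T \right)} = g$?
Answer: $21$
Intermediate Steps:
$C{\left(F \right)} = \frac{1}{2 F}$
$p{\left(I \right)} = \frac{1}{2 I}$
$\left(2 S{\left(3,3 \right)} + p{\left(C{\left(-3 \right)} \right)}\right) 7 = \left(2 \cdot 3 + \frac{1}{2 \frac{1}{2 \left(-3\right)}}\right) 7 = \left(6 + \frac{1}{2 \cdot \frac{1}{2} \left(- \frac{1}{3}\right)}\right) 7 = \left(6 + \frac{1}{2 \left(- \frac{1}{6}\right)}\right) 7 = \left(6 + \frac{1}{2} \left(-6\right)\right) 7 = \left(6 - 3\right) 7 = 3 \cdot 7 = 21$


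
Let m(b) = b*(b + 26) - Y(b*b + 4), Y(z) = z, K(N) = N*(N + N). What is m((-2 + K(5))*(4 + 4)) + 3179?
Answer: 13159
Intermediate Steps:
K(N) = 2*N² (K(N) = N*(2*N) = 2*N²)
m(b) = -4 - b² + b*(26 + b) (m(b) = b*(b + 26) - (b*b + 4) = b*(26 + b) - (b² + 4) = b*(26 + b) - (4 + b²) = b*(26 + b) + (-4 - b²) = -4 - b² + b*(26 + b))
m((-2 + K(5))*(4 + 4)) + 3179 = (-4 + 26*((-2 + 2*5²)*(4 + 4))) + 3179 = (-4 + 26*((-2 + 2*25)*8)) + 3179 = (-4 + 26*((-2 + 50)*8)) + 3179 = (-4 + 26*(48*8)) + 3179 = (-4 + 26*384) + 3179 = (-4 + 9984) + 3179 = 9980 + 3179 = 13159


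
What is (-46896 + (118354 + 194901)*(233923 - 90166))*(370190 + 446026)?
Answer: 36756289576686024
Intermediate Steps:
(-46896 + (118354 + 194901)*(233923 - 90166))*(370190 + 446026) = (-46896 + 313255*143757)*816216 = (-46896 + 45032599035)*816216 = 45032552139*816216 = 36756289576686024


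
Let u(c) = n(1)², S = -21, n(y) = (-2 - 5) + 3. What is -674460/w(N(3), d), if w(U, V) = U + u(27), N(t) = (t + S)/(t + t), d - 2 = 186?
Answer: -674460/13 ≈ -51882.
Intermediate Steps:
n(y) = -4 (n(y) = -7 + 3 = -4)
d = 188 (d = 2 + 186 = 188)
u(c) = 16 (u(c) = (-4)² = 16)
N(t) = (-21 + t)/(2*t) (N(t) = (t - 21)/(t + t) = (-21 + t)/((2*t)) = (-21 + t)*(1/(2*t)) = (-21 + t)/(2*t))
w(U, V) = 16 + U (w(U, V) = U + 16 = 16 + U)
-674460/w(N(3), d) = -674460/(16 + (½)*(-21 + 3)/3) = -674460/(16 + (½)*(⅓)*(-18)) = -674460/(16 - 3) = -674460/13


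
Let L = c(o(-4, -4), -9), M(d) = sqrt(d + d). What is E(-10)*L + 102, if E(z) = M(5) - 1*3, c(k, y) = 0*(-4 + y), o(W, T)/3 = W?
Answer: 102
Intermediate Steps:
M(d) = sqrt(2)*sqrt(d) (M(d) = sqrt(2*d) = sqrt(2)*sqrt(d))
o(W, T) = 3*W
c(k, y) = 0
E(z) = -3 + sqrt(10) (E(z) = sqrt(2)*sqrt(5) - 1*3 = sqrt(10) - 3 = -3 + sqrt(10))
L = 0
E(-10)*L + 102 = (-3 + sqrt(10))*0 + 102 = 0 + 102 = 102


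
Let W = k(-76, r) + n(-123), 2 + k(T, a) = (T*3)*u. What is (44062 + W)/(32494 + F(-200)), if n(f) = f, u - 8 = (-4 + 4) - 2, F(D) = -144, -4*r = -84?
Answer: 42569/32350 ≈ 1.3159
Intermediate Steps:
r = 21 (r = -¼*(-84) = 21)
u = 6 (u = 8 + ((-4 + 4) - 2) = 8 + (0 - 2) = 8 - 2 = 6)
k(T, a) = -2 + 18*T (k(T, a) = -2 + (T*3)*6 = -2 + (3*T)*6 = -2 + 18*T)
W = -1493 (W = (-2 + 18*(-76)) - 123 = (-2 - 1368) - 123 = -1370 - 123 = -1493)
(44062 + W)/(32494 + F(-200)) = (44062 - 1493)/(32494 - 144) = 42569/32350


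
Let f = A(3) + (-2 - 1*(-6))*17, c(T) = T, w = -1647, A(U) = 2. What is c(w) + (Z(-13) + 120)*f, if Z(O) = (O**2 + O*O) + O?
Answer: 29503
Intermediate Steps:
Z(O) = O + 2*O**2 (Z(O) = (O**2 + O**2) + O = 2*O**2 + O = O + 2*O**2)
f = 70 (f = 2 + (-2 - 1*(-6))*17 = 2 + (-2 + 6)*17 = 2 + 4*17 = 2 + 68 = 70)
c(w) + (Z(-13) + 120)*f = -1647 + (-13*(1 + 2*(-13)) + 120)*70 = -1647 + (-13*(1 - 26) + 120)*70 = -1647 + (-13*(-25) + 120)*70 = -1647 + (325 + 120)*70 = -1647 + 445*70 = -1647 + 31150 = 29503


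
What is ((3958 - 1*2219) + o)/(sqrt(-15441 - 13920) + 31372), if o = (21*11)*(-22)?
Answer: -104876596/984231745 + 3343*I*sqrt(29361)/984231745 ≈ -0.10656 + 0.000582*I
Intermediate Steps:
o = -5082 (o = 231*(-22) = -5082)
((3958 - 1*2219) + o)/(sqrt(-15441 - 13920) + 31372) = ((3958 - 1*2219) - 5082)/(sqrt(-15441 - 13920) + 31372) = ((3958 - 2219) - 5082)/(sqrt(-29361) + 31372) = (1739 - 5082)/(I*sqrt(29361) + 31372) = -3343/(31372 + I*sqrt(29361))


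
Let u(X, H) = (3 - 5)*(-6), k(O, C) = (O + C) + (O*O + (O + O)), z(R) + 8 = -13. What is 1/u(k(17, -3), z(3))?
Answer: 1/12 ≈ 0.083333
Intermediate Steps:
z(R) = -21 (z(R) = -8 - 13 = -21)
k(O, C) = C + O² + 3*O (k(O, C) = (C + O) + (O² + 2*O) = C + O² + 3*O)
u(X, H) = 12 (u(X, H) = -2*(-6) = 12)
1/u(k(17, -3), z(3)) = 1/12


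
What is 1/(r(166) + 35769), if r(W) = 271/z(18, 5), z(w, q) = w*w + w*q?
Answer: 414/14808637 ≈ 2.7957e-5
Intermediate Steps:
z(w, q) = w**2 + q*w
r(W) = 271/414 (r(W) = 271/((18*(5 + 18))) = 271/((18*23)) = 271/414)
1/(r(166) + 35769) = 1/(271/414 + 35769) = 1/(14808637/414) = 414/14808637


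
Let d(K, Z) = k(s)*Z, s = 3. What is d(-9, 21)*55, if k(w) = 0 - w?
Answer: -3465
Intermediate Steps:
k(w) = -w
d(K, Z) = -3*Z (d(K, Z) = (-1*3)*Z = -3*Z)
d(-9, 21)*55 = -3*21*55 = -63*55 = -3465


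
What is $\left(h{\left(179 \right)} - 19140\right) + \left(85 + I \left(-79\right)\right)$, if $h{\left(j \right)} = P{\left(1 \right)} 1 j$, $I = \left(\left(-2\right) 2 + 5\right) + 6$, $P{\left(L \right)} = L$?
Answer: $-19429$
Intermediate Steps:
$I = 7$ ($I = \left(-4 + 5\right) + 6 = 1 + 6 = 7$)
$h{\left(j \right)} = j$ ($h{\left(j \right)} = 1 \cdot 1 j = 1 j = j$)
$\left(h{\left(179 \right)} - 19140\right) + \left(85 + I \left(-79\right)\right) = \left(179 - 19140\right) + \left(85 + 7 \left(-79\right)\right) = -18961 + \left(85 - 553\right) = -18961 - 468 = -19429$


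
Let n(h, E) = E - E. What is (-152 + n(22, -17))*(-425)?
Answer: 64600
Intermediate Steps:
n(h, E) = 0
(-152 + n(22, -17))*(-425) = (-152 + 0)*(-425) = -152*(-425) = 64600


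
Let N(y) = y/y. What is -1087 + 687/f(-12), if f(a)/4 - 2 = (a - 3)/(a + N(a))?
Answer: -153319/148 ≈ -1035.9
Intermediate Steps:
N(y) = 1
f(a) = 8 + 4*(-3 + a)/(1 + a) (f(a) = 8 + 4*((a - 3)/(a + 1)) = 8 + 4*((-3 + a)/(1 + a)) = 8 + 4*(-3 + a)/(1 + a))
-1087 + 687/f(-12) = -1087 + 687/((4*(-1 + 3*(-12))/(1 - 12))) = -1087 + 687/((4*(-1 - 36)/(-11))) = -1087 + 687/((4*(-1/11)*(-37))) = -1087 + 687/(148/11) = -1087 + 687*(11/148) = -1087 + 7557/148 = -153319/148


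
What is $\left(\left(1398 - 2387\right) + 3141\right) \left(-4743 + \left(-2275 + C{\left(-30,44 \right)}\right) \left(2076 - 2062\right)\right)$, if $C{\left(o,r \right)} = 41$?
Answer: $-77512888$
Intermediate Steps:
$\left(\left(1398 - 2387\right) + 3141\right) \left(-4743 + \left(-2275 + C{\left(-30,44 \right)}\right) \left(2076 - 2062\right)\right) = \left(\left(1398 - 2387\right) + 3141\right) \left(-4743 + \left(-2275 + 41\right) \left(2076 - 2062\right)\right) = \left(-989 + 3141\right) \left(-4743 - 31276\right) = 2152 \left(-4743 - 31276\right) = 2152 \left(-36019\right) = -77512888$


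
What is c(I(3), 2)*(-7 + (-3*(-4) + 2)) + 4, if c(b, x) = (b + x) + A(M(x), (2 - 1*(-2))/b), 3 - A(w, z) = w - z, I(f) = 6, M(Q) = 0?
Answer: 257/3 ≈ 85.667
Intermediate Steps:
A(w, z) = 3 + z - w (A(w, z) = 3 - (w - z) = 3 + (z - w) = 3 + z - w)
c(b, x) = 3 + b + x + 4/b (c(b, x) = (b + x) + (3 + (2 - 1*(-2))/b - 1*0) = (b + x) + (3 + (2 + 2)/b + 0) = (b + x) + (3 + 4/b + 0) = (b + x) + (3 + 4/b) = 3 + b + x + 4/b)
c(I(3), 2)*(-7 + (-3*(-4) + 2)) + 4 = (3 + 6 + 2 + 4/6)*(-7 + (-3*(-4) + 2)) + 4 = (3 + 6 + 2 + 4*(⅙))*(-7 + (12 + 2)) + 4 = (3 + 6 + 2 + ⅔)*(-7 + 14) + 4 = (35/3)*7 + 4 = 245/3 + 4 = 257/3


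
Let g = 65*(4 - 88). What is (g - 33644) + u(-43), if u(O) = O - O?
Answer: -39104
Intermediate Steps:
u(O) = 0
g = -5460 (g = 65*(-84) = -5460)
(g - 33644) + u(-43) = (-5460 - 33644) + 0 = -39104 + 0 = -39104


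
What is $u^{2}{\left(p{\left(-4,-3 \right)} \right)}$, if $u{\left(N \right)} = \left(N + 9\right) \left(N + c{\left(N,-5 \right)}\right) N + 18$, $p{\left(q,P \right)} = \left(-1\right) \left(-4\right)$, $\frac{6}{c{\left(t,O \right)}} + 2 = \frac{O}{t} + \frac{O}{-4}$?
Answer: $4900$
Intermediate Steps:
$c{\left(t,O \right)} = \frac{6}{-2 - \frac{O}{4} + \frac{O}{t}}$ ($c{\left(t,O \right)} = \frac{6}{-2 + \left(\frac{O}{t} + \frac{O}{-4}\right)} = \frac{6}{-2 + \left(\frac{O}{t} + O \left(- \frac{1}{4}\right)\right)} = \frac{6}{-2 - \left(\frac{O}{4} - \frac{O}{t}\right)} = \frac{6}{-2 - \frac{O}{4} + \frac{O}{t}}$)
$p{\left(q,P \right)} = 4$
$u{\left(N \right)} = 18 + N \left(9 + N\right) \left(N - \frac{24 N}{20 + 3 N}\right)$ ($u{\left(N \right)} = \left(N + 9\right) \left(N - \frac{24 N}{\left(-4\right) \left(-5\right) + 8 N - 5 N}\right) N + 18 = \left(9 + N\right) \left(N - \frac{24 N}{20 + 8 N - 5 N}\right) N + 18 = \left(9 + N\right) \left(N - \frac{24 N}{20 + 3 N}\right) N + 18 = N \left(9 + N\right) \left(N - \frac{24 N}{20 + 3 N}\right) + 18 = 18 + N \left(9 + N\right) \left(N - \frac{24 N}{20 + 3 N}\right)$)
$u^{2}{\left(p{\left(-4,-3 \right)} \right)} = \left(\frac{360 - 36 \cdot 4^{2} + 3 \cdot 4^{4} + 23 \cdot 4^{3} + 54 \cdot 4}{20 + 3 \cdot 4}\right)^{2} = \left(\frac{360 - 576 + 3 \cdot 256 + 23 \cdot 64 + 216}{20 + 12}\right)^{2} = \left(\frac{360 - 576 + 768 + 1472 + 216}{32}\right)^{2} = \left(\frac{1}{32} \cdot 2240\right)^{2} = 70^{2} = 4900$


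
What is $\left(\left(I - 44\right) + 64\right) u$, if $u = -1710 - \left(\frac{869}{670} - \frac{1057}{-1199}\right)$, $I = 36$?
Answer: $- \frac{38512443788}{401665} \approx -95882.0$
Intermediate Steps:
$u = - \frac{1375444421}{803330}$ ($u = -1710 - \left(869 \cdot \frac{1}{670} - - \frac{1057}{1199}\right) = -1710 - \left(\frac{869}{670} + \frac{1057}{1199}\right) = -1710 - \frac{1750121}{803330} = - \frac{1375444421}{803330} \approx -1712.2$)
$\left(\left(I - 44\right) + 64\right) u = \left(\left(36 - 44\right) + 64\right) \left(- \frac{1375444421}{803330}\right) = \left(-8 + 64\right) \left(- \frac{1375444421}{803330}\right) = 56 \left(- \frac{1375444421}{803330}\right) = - \frac{38512443788}{401665}$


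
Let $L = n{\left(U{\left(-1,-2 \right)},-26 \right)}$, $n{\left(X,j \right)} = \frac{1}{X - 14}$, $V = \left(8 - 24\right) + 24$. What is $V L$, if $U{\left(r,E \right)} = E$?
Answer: $- \frac{1}{2} \approx -0.5$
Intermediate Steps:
$V = 8$ ($V = -16 + 24 = 8$)
$n{\left(X,j \right)} = \frac{1}{-14 + X}$
$L = - \frac{1}{16}$ ($L = \frac{1}{-14 - 2} = \frac{1}{-16} = - \frac{1}{16} \approx -0.0625$)
$V L = 8 \left(- \frac{1}{16}\right) = - \frac{1}{2}$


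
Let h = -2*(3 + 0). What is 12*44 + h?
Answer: 522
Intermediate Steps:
h = -6 (h = -2*3 = -6)
12*44 + h = 12*44 - 6 = 528 - 6 = 522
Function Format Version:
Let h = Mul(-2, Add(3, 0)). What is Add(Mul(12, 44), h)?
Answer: 522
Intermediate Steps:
h = -6 (h = Mul(-2, 3) = -6)
Add(Mul(12, 44), h) = Add(Mul(12, 44), -6) = Add(528, -6) = 522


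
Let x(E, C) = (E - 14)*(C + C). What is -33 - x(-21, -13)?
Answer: -943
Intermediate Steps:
x(E, C) = 2*C*(-14 + E) (x(E, C) = (-14 + E)*(2*C) = 2*C*(-14 + E))
-33 - x(-21, -13) = -33 - 2*(-13)*(-14 - 21) = -33 - 2*(-13)*(-35) = -33 - 1*910 = -33 - 910 = -943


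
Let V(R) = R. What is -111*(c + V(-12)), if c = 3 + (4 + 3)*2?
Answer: -555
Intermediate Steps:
c = 17 (c = 3 + 7*2 = 3 + 14 = 17)
-111*(c + V(-12)) = -111*(17 - 12) = -111*5 = -555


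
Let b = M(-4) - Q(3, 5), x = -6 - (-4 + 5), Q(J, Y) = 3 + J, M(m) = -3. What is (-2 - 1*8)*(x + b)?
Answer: 160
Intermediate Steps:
x = -7 (x = -6 - 1*1 = -6 - 1 = -7)
b = -9 (b = -3 - (3 + 3) = -3 - 1*6 = -3 - 6 = -9)
(-2 - 1*8)*(x + b) = (-2 - 1*8)*(-7 - 9) = (-2 - 8)*(-16) = -10*(-16) = 160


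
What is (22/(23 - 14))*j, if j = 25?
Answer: 550/9 ≈ 61.111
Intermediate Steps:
(22/(23 - 14))*j = (22/(23 - 14))*25 = (22/9)*25 = 550/9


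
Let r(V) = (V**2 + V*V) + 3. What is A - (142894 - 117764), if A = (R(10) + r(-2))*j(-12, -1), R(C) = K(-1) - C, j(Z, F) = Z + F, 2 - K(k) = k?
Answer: -25182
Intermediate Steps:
K(k) = 2 - k
j(Z, F) = F + Z
r(V) = 3 + 2*V**2 (r(V) = (V**2 + V**2) + 3 = 2*V**2 + 3 = 3 + 2*V**2)
R(C) = 3 - C (R(C) = (2 - 1*(-1)) - C = (2 + 1) - C = 3 - C)
A = -52 (A = ((3 - 1*10) + (3 + 2*(-2)**2))*(-1 - 12) = ((3 - 10) + (3 + 2*4))*(-13) = (-7 + (3 + 8))*(-13) = (-7 + 11)*(-13) = 4*(-13) = -52)
A - (142894 - 117764) = -52 - (142894 - 117764) = -52 - 1*25130 = -52 - 25130 = -25182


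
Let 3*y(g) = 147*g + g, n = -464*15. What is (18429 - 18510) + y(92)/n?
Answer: -106556/1305 ≈ -81.652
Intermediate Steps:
n = -6960
y(g) = 148*g/3 (y(g) = (147*g + g)/3 = (148*g)/3 = 148*g/3)
(18429 - 18510) + y(92)/n = (18429 - 18510) + ((148/3)*92)/(-6960) = -81 + (13616/3)*(-1/6960) = -81 - 851/1305 = -106556/1305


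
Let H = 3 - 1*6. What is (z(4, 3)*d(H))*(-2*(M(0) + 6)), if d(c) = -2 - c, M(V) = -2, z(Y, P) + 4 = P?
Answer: 8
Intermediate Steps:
H = -3 (H = 3 - 6 = -3)
z(Y, P) = -4 + P
(z(4, 3)*d(H))*(-2*(M(0) + 6)) = ((-4 + 3)*(-2 - 1*(-3)))*(-2*(-2 + 6)) = (-(-2 + 3))*(-2*4) = -1*1*(-8) = -1*(-8) = 8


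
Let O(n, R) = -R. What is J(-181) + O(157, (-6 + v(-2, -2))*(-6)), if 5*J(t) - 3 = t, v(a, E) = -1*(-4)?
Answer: -238/5 ≈ -47.600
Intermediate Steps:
v(a, E) = 4
J(t) = 3/5 + t/5
J(-181) + O(157, (-6 + v(-2, -2))*(-6)) = (3/5 + (1/5)*(-181)) - (-6 + 4)*(-6) = (3/5 - 181/5) - (-2)*(-6) = -178/5 - 1*12 = -178/5 - 12 = -238/5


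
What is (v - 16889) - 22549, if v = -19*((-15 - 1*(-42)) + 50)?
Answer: -40901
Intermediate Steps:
v = -1463 (v = -19*((-15 + 42) + 50) = -19*(27 + 50) = -19*77 = -1463)
(v - 16889) - 22549 = (-1463 - 16889) - 22549 = -18352 - 22549 = -40901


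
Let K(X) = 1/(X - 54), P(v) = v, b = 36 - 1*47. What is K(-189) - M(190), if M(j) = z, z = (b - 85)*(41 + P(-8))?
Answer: 769823/243 ≈ 3168.0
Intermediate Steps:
b = -11 (b = 36 - 47 = -11)
z = -3168 (z = (-11 - 85)*(41 - 8) = -96*33 = -3168)
M(j) = -3168
K(X) = 1/(-54 + X)
K(-189) - M(190) = 1/(-54 - 189) - 1*(-3168) = 1/(-243) + 3168 = -1/243 + 3168 = 769823/243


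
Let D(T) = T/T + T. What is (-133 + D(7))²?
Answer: 15625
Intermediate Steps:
D(T) = 1 + T
(-133 + D(7))² = (-133 + (1 + 7))² = (-133 + 8)² = (-125)² = 15625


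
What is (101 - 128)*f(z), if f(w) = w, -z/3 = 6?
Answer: 486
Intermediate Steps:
z = -18 (z = -3*6 = -18)
(101 - 128)*f(z) = (101 - 128)*(-18) = -27*(-18) = 486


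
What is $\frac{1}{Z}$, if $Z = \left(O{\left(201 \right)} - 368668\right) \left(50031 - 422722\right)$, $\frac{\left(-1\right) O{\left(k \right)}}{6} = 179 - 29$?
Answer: $\frac{1}{137734667488} \approx 7.2603 \cdot 10^{-12}$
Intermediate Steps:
$O{\left(k \right)} = -900$ ($O{\left(k \right)} = - 6 \left(179 - 29\right) = \left(-6\right) 150 = -900$)
$Z = 137734667488$ ($Z = \left(-900 - 368668\right) \left(50031 - 422722\right) = \left(-369568\right) \left(-372691\right) = 137734667488$)
$\frac{1}{Z} = \frac{1}{137734667488}$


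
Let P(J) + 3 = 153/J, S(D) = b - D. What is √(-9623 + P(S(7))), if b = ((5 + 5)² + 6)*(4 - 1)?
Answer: I*√930988763/311 ≈ 98.11*I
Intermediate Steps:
b = 318 (b = (10² + 6)*3 = (100 + 6)*3 = 106*3 = 318)
S(D) = 318 - D
P(J) = -3 + 153/J
√(-9623 + P(S(7))) = √(-9623 + (-3 + 153/(318 - 1*7))) = √(-9623 + (-3 + 153/(318 - 7))) = √(-9623 + (-3 + 153/311)) = √(-9623 - 780/311) = √(-2993533/311) = I*√930988763/311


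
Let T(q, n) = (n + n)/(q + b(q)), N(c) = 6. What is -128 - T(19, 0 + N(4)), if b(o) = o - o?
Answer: -2444/19 ≈ -128.63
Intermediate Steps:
b(o) = 0
T(q, n) = 2*n/q (T(q, n) = (n + n)/(q + 0) = (2*n)/q = 2*n/q)
-128 - T(19, 0 + N(4)) = -128 - 2*(0 + 6)/19 = -128 - 2*6/19 = -128 - 1*12/19 = -128 - 12/19 = -2444/19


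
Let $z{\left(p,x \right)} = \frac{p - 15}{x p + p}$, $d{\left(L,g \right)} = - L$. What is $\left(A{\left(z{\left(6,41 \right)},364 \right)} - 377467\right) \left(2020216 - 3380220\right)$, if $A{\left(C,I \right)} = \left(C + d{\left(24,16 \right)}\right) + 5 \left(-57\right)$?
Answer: $\frac{3596438437729}{7} \approx 5.1378 \cdot 10^{11}$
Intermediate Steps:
$z{\left(p,x \right)} = \frac{-15 + p}{p + p x}$ ($z{\left(p,x \right)} = \frac{-15 + p}{p x + p} = \frac{-15 + p}{p + p x}$)
$A{\left(C,I \right)} = -309 + C$ ($A{\left(C,I \right)} = \left(C - 24\right) + 5 \left(-57\right) = \left(C - 24\right) - 285 = \left(-24 + C\right) - 285 = -309 + C$)
$\left(A{\left(z{\left(6,41 \right)},364 \right)} - 377467\right) \left(2020216 - 3380220\right) = \left(\left(-309 + \frac{-15 + 6}{6 \left(1 + 41\right)}\right) - 377467\right) \left(2020216 - 3380220\right) = \left(\left(-309 + \frac{1}{6} \cdot \frac{1}{42} \left(-9\right)\right) - 377467\right) \left(-1360004\right) = \left(\left(-309 - \frac{1}{28}\right) - 377467\right) \left(-1360004\right) = \left(- \frac{8653}{28} - 377467\right) \left(-1360004\right) = \left(- \frac{10577729}{28}\right) \left(-1360004\right) = \frac{3596438437729}{7}$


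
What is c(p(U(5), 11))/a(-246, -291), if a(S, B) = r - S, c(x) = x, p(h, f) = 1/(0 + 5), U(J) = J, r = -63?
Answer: 1/915 ≈ 0.0010929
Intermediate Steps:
p(h, f) = ⅕ (p(h, f) = 1/5 = ⅕)
a(S, B) = -63 - S
c(p(U(5), 11))/a(-246, -291) = 1/(5*(-63 - 1*(-246))) = 1/(5*(-63 + 246)) = (⅕)/183 = (⅕)*(1/183) = 1/915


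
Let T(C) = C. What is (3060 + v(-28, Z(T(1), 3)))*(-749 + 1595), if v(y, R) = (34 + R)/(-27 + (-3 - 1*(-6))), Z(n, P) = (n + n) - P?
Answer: 10350387/4 ≈ 2.5876e+6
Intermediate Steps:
Z(n, P) = -P + 2*n (Z(n, P) = 2*n - P = -P + 2*n)
v(y, R) = -17/12 - R/24 (v(y, R) = (34 + R)/(-27 + (-3 + 6)) = (34 + R)/(-27 + 3) = (34 + R)/(-24) = (34 + R)*(-1/24) = -17/12 - R/24)
(3060 + v(-28, Z(T(1), 3)))*(-749 + 1595) = (3060 + (-17/12 - (-1*3 + 2*1)/24))*(-749 + 1595) = (3060 + (-17/12 - (-3 + 2)/24))*846 = (3060 + (-17/12 - 1/24*(-1)))*846 = (3060 + (-17/12 + 1/24))*846 = (3060 - 11/8)*846 = (24469/8)*846 = 10350387/4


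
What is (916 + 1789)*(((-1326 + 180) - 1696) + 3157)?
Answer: 852075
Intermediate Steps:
(916 + 1789)*(((-1326 + 180) - 1696) + 3157) = 2705*((-1146 - 1696) + 3157) = 2705*(-2842 + 3157) = 2705*315 = 852075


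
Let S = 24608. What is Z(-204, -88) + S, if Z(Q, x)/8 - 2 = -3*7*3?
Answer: 24120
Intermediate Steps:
Z(Q, x) = -488 (Z(Q, x) = 16 + 8*(-3*7*3) = 16 + 8*(-21*3) = 16 + 8*(-63) = 16 - 504 = -488)
Z(-204, -88) + S = -488 + 24608 = 24120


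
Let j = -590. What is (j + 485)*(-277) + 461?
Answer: 29546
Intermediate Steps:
(j + 485)*(-277) + 461 = (-590 + 485)*(-277) + 461 = -105*(-277) + 461 = 29085 + 461 = 29546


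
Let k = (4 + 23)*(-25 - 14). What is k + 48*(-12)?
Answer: -1629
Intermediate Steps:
k = -1053 (k = 27*(-39) = -1053)
k + 48*(-12) = -1053 + 48*(-12) = -1053 - 576 = -1629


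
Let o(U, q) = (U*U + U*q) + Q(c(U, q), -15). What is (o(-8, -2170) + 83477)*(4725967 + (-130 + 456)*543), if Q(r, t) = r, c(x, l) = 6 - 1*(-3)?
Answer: 494760216350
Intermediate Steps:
c(x, l) = 9 (c(x, l) = 6 + 3 = 9)
o(U, q) = 9 + U² + U*q (o(U, q) = (U*U + U*q) + 9 = (U² + U*q) + 9 = 9 + U² + U*q)
(o(-8, -2170) + 83477)*(4725967 + (-130 + 456)*543) = ((9 + (-8)² - 8*(-2170)) + 83477)*(4725967 + (-130 + 456)*543) = ((9 + 64 + 17360) + 83477)*(4725967 + 326*543) = (17433 + 83477)*(4725967 + 177018) = 100910*4902985 = 494760216350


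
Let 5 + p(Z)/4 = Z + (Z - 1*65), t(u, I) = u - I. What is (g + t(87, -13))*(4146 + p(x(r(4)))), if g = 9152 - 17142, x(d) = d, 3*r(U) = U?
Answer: -30586900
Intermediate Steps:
r(U) = U/3
g = -7990
p(Z) = -280 + 8*Z (p(Z) = -20 + 4*(Z + (Z - 1*65)) = -20 + 4*(Z + (Z - 65)) = -20 + 4*(Z + (-65 + Z)) = -20 + 4*(-65 + 2*Z) = -20 + (-260 + 8*Z) = -280 + 8*Z)
(g + t(87, -13))*(4146 + p(x(r(4)))) = (-7990 + (87 - 1*(-13)))*(4146 + (-280 + 8*((⅓)*4))) = (-7990 + (87 + 13))*(4146 + (-280 + 8*(4/3))) = (-7990 + 100)*(4146 + (-280 + 32/3)) = -7890*(4146 - 808/3) = -7890*11630/3 = -30586900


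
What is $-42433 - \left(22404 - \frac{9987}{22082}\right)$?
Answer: $- \frac{1431720647}{22082} \approx -64837.0$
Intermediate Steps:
$-42433 - \left(22404 - \frac{9987}{22082}\right) = -42433 - \frac{494715141}{22082} = - \frac{1431720647}{22082}$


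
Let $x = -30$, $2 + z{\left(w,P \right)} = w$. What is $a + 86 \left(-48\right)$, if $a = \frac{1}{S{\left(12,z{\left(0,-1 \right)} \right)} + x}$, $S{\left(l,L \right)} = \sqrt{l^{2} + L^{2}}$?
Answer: $- \frac{1552143}{376} - \frac{\sqrt{37}}{376} \approx -4128.1$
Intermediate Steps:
$z{\left(w,P \right)} = -2 + w$
$S{\left(l,L \right)} = \sqrt{L^{2} + l^{2}}$
$a = \frac{1}{-30 + 2 \sqrt{37}}$ ($a = \frac{1}{\sqrt{\left(-2 + 0\right)^{2} + 12^{2}} - 30} = \frac{1}{\sqrt{\left(-2\right)^{2} + 144} - 30} = \frac{1}{\sqrt{4 + 144} - 30} = \frac{1}{\sqrt{148} - 30} = \frac{1}{2 \sqrt{37} - 30} = \frac{1}{-30 + 2 \sqrt{37}} \approx -0.056071$)
$a + 86 \left(-48\right) = \left(- \frac{15}{376} - \frac{\sqrt{37}}{376}\right) + 86 \left(-48\right) = \left(- \frac{15}{376} - \frac{\sqrt{37}}{376}\right) - 4128 = - \frac{1552143}{376} - \frac{\sqrt{37}}{376}$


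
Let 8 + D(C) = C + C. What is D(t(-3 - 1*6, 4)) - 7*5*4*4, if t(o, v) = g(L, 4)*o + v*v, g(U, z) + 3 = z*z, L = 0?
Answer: -770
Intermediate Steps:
g(U, z) = -3 + z**2 (g(U, z) = -3 + z*z = -3 + z**2)
t(o, v) = v**2 + 13*o (t(o, v) = (-3 + 4**2)*o + v*v = (-3 + 16)*o + v**2 = 13*o + v**2 = v**2 + 13*o)
D(C) = -8 + 2*C (D(C) = -8 + (C + C) = -8 + 2*C)
D(t(-3 - 1*6, 4)) - 7*5*4*4 = (-8 + 2*(4**2 + 13*(-3 - 1*6))) - 7*5*4*4 = (-8 + 2*(16 + 13*(-3 - 6))) - 140*4 = (-8 + 2*(16 + 13*(-9))) - 7*80 = (-8 + 2*(16 - 117)) - 560 = (-8 + 2*(-101)) - 560 = (-8 - 202) - 560 = -210 - 560 = -770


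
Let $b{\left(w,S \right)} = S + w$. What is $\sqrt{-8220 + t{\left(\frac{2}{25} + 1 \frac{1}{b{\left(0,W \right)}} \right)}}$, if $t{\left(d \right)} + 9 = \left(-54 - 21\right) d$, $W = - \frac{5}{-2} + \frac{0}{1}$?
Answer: $i \sqrt{8265} \approx 90.912 i$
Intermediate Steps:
$W = \frac{5}{2}$ ($W = \left(-5\right) \left(- \frac{1}{2}\right) + 0 \cdot 1 = \frac{5}{2} + 0 = \frac{5}{2} \approx 2.5$)
$t{\left(d \right)} = -9 - 75 d$ ($t{\left(d \right)} = -9 + \left(-54 - 21\right) d = -9 - 75 d$)
$\sqrt{-8220 + t{\left(\frac{2}{25} + 1 \frac{1}{b{\left(0,W \right)}} \right)}} = \sqrt{-8220 - \left(9 + 75 \left(\frac{2}{25} + 1 \frac{1}{\frac{5}{2} + 0}\right)\right)} = \sqrt{-8220 - \left(9 + 75 \left(2 \cdot \frac{1}{25} + 1 \frac{1}{\frac{5}{2}}\right)\right)} = \sqrt{-8220 - \left(9 + 75 \left(\frac{2}{25} + 1 \cdot \frac{2}{5}\right)\right)} = \sqrt{-8220 - \left(9 + 75 \left(\frac{2}{25} + \frac{2}{5}\right)\right)} = \sqrt{-8220 - 45} = \sqrt{-8265} = i \sqrt{8265}$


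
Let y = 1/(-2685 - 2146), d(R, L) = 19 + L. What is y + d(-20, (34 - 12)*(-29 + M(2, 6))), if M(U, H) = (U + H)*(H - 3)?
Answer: -439622/4831 ≈ -91.000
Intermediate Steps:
M(U, H) = (-3 + H)*(H + U) (M(U, H) = (H + U)*(-3 + H) = (-3 + H)*(H + U))
y = -1/4831 (y = 1/(-4831) = -1/4831 ≈ -0.00020700)
y + d(-20, (34 - 12)*(-29 + M(2, 6))) = -1/4831 + (19 + (34 - 12)*(-29 + (6² - 3*6 - 3*2 + 6*2))) = -1/4831 + (19 + 22*(-29 + (36 - 18 - 6 + 12))) = -1/4831 + (19 + 22*(-29 + 24)) = -1/4831 + (19 + 22*(-5)) = -1/4831 + (19 - 110) = -1/4831 - 91 = -439622/4831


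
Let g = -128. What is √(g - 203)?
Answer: I*√331 ≈ 18.193*I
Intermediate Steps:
√(g - 203) = √(-128 - 203) = √(-331) = I*√331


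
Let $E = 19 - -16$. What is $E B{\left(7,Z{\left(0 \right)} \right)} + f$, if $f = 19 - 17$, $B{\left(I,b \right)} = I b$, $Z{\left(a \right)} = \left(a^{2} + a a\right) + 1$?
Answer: $247$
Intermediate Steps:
$Z{\left(a \right)} = 1 + 2 a^{2}$ ($Z{\left(a \right)} = \left(a^{2} + a^{2}\right) + 1 = 2 a^{2} + 1 = 1 + 2 a^{2}$)
$E = 35$ ($E = 19 + 16 = 35$)
$f = 2$
$E B{\left(7,Z{\left(0 \right)} \right)} + f = 35 \cdot 7 \left(1 + 2 \cdot 0^{2}\right) + 2 = 35 \cdot 7 \left(1 + 2 \cdot 0\right) + 2 = 35 \cdot 7 \left(1 + 0\right) + 2 = 35 \cdot 7 \cdot 1 + 2 = 35 \cdot 7 + 2 = 245 + 2 = 247$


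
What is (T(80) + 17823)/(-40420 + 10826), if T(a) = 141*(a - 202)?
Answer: -621/29594 ≈ -0.020984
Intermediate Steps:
T(a) = -28482 + 141*a (T(a) = 141*(-202 + a) = -28482 + 141*a)
(T(80) + 17823)/(-40420 + 10826) = ((-28482 + 141*80) + 17823)/(-40420 + 10826) = ((-28482 + 11280) + 17823)/(-29594) = (-17202 + 17823)*(-1/29594) = 621*(-1/29594) = -621/29594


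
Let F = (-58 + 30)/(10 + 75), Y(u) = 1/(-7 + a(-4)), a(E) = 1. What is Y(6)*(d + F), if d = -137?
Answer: 3891/170 ≈ 22.888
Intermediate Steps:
Y(u) = -⅙ (Y(u) = 1/(-7 + 1) = 1/(-6) = -⅙)
F = -28/85 ≈ -0.32941
Y(6)*(d + F) = -(-137 - 28/85)/6 = -⅙*(-11673/85) = 3891/170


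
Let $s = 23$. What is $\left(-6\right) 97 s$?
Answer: $-13386$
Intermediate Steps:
$\left(-6\right) 97 s = \left(-6\right) 97 \cdot 23 = \left(-582\right) 23 = -13386$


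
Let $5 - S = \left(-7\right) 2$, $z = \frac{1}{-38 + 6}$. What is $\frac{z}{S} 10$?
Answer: $- \frac{5}{304} \approx -0.016447$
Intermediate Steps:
$z = - \frac{1}{32}$ ($z = \frac{1}{-32} = - \frac{1}{32} \approx -0.03125$)
$S = 19$ ($S = 5 - \left(-7\right) 2 = 5 - -14 = 5 + 14 = 19$)
$\frac{z}{S} 10 = \frac{1}{19} \left(- \frac{1}{32}\right) 10 = \left(- \frac{1}{608}\right) 10 = - \frac{5}{304}$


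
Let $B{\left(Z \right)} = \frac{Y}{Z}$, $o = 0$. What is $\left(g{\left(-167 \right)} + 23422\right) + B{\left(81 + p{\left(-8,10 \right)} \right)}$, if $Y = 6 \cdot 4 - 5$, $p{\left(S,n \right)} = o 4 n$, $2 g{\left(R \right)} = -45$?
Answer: $\frac{3790757}{162} \approx 23400.0$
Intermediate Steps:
$g{\left(R \right)} = - \frac{45}{2}$ ($g{\left(R \right)} = \frac{1}{2} \left(-45\right) = - \frac{45}{2}$)
$p{\left(S,n \right)} = 0$ ($p{\left(S,n \right)} = 0 \cdot 4 n = 0 n = 0$)
$Y = 19$ ($Y = 24 - 5 = 19$)
$B{\left(Z \right)} = \frac{19}{Z}$
$\left(g{\left(-167 \right)} + 23422\right) + B{\left(81 + p{\left(-8,10 \right)} \right)} = \left(- \frac{45}{2} + 23422\right) + \frac{19}{81 + 0} = \frac{46799}{2} + \frac{19}{81} = \frac{3790757}{162}$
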